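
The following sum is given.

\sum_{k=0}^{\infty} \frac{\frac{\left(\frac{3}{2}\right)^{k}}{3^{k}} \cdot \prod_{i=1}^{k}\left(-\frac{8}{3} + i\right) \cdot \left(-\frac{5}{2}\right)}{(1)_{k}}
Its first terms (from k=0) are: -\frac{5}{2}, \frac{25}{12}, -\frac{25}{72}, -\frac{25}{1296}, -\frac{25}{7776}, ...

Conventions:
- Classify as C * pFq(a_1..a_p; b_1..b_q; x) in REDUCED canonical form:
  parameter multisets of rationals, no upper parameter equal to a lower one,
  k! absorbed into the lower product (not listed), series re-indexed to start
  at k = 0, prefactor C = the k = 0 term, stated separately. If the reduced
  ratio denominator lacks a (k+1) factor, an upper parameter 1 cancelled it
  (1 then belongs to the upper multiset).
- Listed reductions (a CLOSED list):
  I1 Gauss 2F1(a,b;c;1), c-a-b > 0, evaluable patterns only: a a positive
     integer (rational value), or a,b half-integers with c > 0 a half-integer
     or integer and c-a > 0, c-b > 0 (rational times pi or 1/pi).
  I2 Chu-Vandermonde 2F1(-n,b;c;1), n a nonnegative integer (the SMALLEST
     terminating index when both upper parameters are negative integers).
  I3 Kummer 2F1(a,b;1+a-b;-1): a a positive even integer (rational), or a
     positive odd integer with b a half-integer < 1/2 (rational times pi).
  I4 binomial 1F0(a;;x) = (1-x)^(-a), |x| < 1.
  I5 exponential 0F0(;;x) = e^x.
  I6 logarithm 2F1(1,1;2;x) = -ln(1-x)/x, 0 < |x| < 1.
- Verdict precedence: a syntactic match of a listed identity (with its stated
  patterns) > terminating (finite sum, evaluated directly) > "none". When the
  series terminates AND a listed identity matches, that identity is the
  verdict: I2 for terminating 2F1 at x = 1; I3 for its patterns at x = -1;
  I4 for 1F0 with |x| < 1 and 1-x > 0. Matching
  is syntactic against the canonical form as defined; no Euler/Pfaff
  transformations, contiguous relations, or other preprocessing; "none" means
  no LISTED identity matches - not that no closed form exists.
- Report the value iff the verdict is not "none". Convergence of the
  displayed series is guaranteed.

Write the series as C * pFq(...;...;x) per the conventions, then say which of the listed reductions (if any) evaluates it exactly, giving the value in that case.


This is -\frac{5}{2} * 1F0(-\frac{5}{3}; -; \frac{1}{2}) in reduced canonical form. Verdict: this is binomial (I4) (the 1F0 binomial series: exponent 5/3, x = \frac{1}{2}). Exact value: \left(-\frac{5}{2}\right) \cdot \left(\frac{1}{2}\right)^{\frac{5}{3}}.

First insight: with t_0 = -\frac{5}{2}, the two k-th powers (C = -5/2) combine into one argument.
Step ratio: r(k) = \frac{1}{2} * (k-\frac{5}{3}) / [(k+1)] - poly over poly, x = \frac{1}{2} from leading terms; C = -\frac{5}{2} at k = 0.


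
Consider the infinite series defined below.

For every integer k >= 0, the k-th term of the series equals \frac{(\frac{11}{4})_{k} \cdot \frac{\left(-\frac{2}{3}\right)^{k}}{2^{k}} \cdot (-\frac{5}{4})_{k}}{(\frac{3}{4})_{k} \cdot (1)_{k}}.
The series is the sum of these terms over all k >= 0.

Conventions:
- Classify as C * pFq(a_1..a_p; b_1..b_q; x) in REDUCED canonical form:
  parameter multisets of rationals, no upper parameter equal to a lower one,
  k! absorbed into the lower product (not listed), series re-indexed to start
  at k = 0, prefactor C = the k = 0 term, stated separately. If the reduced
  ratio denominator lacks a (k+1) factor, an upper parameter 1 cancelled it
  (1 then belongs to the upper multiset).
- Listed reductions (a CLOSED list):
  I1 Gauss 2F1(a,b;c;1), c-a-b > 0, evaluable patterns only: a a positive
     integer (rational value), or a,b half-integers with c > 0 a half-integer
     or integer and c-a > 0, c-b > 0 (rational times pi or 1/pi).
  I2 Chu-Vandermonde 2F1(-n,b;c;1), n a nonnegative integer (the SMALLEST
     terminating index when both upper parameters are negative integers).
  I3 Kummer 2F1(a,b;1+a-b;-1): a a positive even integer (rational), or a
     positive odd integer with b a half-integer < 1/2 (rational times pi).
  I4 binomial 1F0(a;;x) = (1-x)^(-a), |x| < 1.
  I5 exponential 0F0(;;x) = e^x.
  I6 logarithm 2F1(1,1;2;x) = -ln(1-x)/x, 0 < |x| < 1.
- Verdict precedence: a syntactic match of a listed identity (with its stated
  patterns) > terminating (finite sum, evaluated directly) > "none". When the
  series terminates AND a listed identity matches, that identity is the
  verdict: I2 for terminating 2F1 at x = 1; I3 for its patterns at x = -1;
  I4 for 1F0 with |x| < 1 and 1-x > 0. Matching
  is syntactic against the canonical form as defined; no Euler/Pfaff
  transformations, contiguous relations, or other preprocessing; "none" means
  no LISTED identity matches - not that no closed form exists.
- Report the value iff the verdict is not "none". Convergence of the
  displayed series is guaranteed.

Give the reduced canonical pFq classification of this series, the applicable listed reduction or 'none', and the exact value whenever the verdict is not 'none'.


Reduced: x = -\frac{1}{3}, 2F1, upper = {-\frac{5}{4}, \frac{11}{4}}, lower = {\frac{3}{4}}, C = 1. Verdict: none here - no I1-I6 shape fits x = -\frac{1}{3} with lower {\frac{3}{4}}.

Key step: t_0 = 1 here, and the two k-th powers (prefactor 1) combine into one argument.
Term ratio: r(k) = -\frac{1}{3} * (k-\frac{5}{4}) (k+\frac{11}{4}) / [(k+\frac{3}{4}) (k+1)] - rational in k, leading ratio -\frac{1}{3}; with t_0 = 1, classification follows.


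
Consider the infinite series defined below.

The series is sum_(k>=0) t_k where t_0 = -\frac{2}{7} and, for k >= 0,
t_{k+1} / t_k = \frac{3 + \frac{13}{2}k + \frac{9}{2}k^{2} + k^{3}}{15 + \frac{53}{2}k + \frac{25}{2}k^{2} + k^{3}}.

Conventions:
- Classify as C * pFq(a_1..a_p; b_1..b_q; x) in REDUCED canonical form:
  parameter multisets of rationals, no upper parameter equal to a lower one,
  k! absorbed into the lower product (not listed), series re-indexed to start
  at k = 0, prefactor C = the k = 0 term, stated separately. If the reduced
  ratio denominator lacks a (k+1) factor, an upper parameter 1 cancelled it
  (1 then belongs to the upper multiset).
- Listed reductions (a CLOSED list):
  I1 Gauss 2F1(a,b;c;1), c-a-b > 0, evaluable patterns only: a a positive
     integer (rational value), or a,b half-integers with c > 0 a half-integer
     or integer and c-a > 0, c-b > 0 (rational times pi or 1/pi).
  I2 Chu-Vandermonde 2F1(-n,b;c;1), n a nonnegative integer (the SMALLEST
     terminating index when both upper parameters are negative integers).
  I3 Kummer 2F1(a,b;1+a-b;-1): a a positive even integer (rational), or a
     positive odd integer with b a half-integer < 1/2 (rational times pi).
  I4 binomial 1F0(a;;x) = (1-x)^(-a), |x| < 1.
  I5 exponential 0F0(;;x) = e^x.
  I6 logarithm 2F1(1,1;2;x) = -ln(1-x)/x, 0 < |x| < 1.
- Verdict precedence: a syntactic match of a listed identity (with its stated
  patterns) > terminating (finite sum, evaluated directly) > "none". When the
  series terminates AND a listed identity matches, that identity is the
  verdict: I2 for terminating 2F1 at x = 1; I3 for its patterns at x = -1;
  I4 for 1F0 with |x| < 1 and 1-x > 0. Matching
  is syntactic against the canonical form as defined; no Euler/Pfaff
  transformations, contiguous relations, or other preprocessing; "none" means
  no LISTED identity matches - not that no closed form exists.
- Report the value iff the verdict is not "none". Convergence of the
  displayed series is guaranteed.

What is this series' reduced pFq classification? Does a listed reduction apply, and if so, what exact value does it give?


Classification (C = -\frac{2}{7}): 2F1 with upper {1, 2}, lower {10}, argument x = 1. Verdict: Gauss's theorem (I1) matches (x = 1: the Gamma ratio telescopes since c-a-b = 7 > 0 and a = 1 in Z>0). Value: -\frac{18}{49}.

Key observation: with t_0 = -\frac{2}{7}, the expanded ratio factors over Q; prefactor -2/7, roots give parameters.
Adjacent-term ratio: r(k) = 1 * (k+1) (k+2) / [(k+10) (k+1)] - poly over poly, x = 1 from leading terms; C = -\frac{2}{7} at k = 0.


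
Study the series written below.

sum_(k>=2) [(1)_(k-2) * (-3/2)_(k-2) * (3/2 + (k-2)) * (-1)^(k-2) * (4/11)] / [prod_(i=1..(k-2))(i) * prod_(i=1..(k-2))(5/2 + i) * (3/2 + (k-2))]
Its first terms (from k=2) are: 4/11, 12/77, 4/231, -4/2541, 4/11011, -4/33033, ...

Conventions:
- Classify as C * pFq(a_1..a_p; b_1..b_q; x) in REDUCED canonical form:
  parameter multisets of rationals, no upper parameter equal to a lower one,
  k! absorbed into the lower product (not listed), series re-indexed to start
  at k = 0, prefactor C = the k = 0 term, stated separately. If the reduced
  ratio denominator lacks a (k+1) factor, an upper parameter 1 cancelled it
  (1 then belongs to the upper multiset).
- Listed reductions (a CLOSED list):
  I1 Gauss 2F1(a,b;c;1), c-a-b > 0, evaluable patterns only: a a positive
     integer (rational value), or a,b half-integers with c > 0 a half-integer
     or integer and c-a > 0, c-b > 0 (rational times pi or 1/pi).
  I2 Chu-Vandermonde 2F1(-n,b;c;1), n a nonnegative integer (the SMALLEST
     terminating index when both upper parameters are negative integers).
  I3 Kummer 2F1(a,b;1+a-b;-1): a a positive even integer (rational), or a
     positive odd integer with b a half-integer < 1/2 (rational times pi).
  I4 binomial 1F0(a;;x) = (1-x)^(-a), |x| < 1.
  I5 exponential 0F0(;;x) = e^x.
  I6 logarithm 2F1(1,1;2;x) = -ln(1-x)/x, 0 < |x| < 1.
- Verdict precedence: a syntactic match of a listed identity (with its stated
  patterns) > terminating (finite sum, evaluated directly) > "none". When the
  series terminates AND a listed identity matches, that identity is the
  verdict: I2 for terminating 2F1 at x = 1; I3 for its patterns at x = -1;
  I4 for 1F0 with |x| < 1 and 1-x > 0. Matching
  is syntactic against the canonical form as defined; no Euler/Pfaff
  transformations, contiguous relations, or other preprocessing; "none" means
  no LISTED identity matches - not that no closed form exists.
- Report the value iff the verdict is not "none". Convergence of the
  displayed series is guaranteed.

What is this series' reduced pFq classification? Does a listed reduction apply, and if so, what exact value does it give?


With C = 4/11: the canonical form is 2F1(-3/2, 1; 7/2; -1). Verdict: this is the Kummer evaluation I3 (x = -1; c = 7/2 equals 1+a-b for upper {-3/2, 1}: listed pattern). Hence: (15/88) * pi.

The tell: t_0 being 4/11, the product of the first k integers (C = 4/11) is k!.
Consecutive-term ratio: r(k) = (-1) * (k-3/2) (k+1) / [(k+7/2) (k+1)] - rational; roots negated = parameters, x = (-1), C = 4/11.


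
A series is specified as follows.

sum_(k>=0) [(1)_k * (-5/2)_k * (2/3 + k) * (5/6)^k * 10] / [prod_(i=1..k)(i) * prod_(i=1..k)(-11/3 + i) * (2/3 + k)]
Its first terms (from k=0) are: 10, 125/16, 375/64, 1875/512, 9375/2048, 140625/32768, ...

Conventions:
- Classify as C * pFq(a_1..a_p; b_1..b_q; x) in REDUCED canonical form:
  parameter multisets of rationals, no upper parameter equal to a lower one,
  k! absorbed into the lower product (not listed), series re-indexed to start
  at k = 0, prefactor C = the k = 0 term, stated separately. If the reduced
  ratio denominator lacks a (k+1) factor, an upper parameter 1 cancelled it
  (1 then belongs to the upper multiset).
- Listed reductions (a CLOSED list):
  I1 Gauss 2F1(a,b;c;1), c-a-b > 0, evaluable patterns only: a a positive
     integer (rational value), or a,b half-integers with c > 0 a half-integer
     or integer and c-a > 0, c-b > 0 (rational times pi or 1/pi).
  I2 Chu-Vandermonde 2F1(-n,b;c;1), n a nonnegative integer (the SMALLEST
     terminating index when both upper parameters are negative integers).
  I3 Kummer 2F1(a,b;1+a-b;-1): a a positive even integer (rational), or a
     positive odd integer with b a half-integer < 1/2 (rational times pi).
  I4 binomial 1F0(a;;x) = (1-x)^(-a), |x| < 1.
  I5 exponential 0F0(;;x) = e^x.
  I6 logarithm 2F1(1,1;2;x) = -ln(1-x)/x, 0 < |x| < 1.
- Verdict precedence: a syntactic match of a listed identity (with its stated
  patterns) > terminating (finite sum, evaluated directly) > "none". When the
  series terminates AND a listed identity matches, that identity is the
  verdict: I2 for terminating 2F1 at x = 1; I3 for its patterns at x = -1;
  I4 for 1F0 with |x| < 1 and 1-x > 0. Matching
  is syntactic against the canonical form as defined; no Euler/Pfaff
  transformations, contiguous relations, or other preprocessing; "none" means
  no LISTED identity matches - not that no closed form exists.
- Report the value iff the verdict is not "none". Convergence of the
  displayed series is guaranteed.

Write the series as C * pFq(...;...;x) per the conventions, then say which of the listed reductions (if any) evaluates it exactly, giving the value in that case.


x = 5/6 here; the reduced form reads 2F1, upper {-5/2, 1}, lower {-8/3}, C = 10. Verdict: none - at argument 5/6 the multisets {-5/2, 1} ; {-8/3} match no listed identity.

First insight: with t_0 = 10, striking the common factor k + 2/3 reduces the term (prefactor 10).
Ratio: r(k) = (5/6) * (k-5/2) (k+1) / [(k-8/3) (k+1)] - rational in k, leading ratio (5/6); with t_0 = 10, classification follows.


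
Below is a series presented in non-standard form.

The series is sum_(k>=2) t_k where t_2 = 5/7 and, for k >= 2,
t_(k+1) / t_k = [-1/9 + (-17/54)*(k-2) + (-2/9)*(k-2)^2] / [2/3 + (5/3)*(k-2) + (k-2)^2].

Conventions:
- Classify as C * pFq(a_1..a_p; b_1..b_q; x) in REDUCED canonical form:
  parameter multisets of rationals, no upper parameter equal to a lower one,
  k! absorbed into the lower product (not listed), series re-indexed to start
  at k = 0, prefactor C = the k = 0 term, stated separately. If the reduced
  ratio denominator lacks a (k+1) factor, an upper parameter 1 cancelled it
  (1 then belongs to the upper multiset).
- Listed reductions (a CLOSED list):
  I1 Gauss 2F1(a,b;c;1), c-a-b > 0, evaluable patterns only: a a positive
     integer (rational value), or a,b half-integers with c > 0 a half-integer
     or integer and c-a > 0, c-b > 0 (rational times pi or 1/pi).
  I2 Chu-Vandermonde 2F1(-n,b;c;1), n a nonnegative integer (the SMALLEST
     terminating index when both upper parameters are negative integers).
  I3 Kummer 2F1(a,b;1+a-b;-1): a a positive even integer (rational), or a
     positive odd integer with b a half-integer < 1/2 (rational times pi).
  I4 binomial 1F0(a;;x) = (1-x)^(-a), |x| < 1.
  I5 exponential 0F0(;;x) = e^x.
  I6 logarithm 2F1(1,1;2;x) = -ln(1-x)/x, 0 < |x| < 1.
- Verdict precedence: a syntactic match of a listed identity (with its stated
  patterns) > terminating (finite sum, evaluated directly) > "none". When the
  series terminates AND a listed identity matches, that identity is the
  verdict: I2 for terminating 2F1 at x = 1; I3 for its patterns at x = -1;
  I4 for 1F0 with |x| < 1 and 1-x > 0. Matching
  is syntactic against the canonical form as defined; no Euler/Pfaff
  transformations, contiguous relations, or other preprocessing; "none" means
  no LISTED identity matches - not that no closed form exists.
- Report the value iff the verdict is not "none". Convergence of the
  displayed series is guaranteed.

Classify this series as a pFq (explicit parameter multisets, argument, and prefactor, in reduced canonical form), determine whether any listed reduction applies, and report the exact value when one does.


Classification (C = 5/7): 1F0 with upper {3/4}, lower {-}, argument x = -2/9. Verdict: the binomial series (I4) applies (the 1F0 binomial series: exponent -3/4, x = -2/9). Hence: (5/7) * (11/9)^(-3/4).

Key observation: t_0 = 5/7 here, and cancel k + 2/3 from the displayed ratio first; then C = 5/7, x = -2/9.
Term ratio: r(k) = (-2/9) * (k+3/4) / [(k+1)] - rational in k. x = (-2/9); t_0 = 5/7; negate the roots.


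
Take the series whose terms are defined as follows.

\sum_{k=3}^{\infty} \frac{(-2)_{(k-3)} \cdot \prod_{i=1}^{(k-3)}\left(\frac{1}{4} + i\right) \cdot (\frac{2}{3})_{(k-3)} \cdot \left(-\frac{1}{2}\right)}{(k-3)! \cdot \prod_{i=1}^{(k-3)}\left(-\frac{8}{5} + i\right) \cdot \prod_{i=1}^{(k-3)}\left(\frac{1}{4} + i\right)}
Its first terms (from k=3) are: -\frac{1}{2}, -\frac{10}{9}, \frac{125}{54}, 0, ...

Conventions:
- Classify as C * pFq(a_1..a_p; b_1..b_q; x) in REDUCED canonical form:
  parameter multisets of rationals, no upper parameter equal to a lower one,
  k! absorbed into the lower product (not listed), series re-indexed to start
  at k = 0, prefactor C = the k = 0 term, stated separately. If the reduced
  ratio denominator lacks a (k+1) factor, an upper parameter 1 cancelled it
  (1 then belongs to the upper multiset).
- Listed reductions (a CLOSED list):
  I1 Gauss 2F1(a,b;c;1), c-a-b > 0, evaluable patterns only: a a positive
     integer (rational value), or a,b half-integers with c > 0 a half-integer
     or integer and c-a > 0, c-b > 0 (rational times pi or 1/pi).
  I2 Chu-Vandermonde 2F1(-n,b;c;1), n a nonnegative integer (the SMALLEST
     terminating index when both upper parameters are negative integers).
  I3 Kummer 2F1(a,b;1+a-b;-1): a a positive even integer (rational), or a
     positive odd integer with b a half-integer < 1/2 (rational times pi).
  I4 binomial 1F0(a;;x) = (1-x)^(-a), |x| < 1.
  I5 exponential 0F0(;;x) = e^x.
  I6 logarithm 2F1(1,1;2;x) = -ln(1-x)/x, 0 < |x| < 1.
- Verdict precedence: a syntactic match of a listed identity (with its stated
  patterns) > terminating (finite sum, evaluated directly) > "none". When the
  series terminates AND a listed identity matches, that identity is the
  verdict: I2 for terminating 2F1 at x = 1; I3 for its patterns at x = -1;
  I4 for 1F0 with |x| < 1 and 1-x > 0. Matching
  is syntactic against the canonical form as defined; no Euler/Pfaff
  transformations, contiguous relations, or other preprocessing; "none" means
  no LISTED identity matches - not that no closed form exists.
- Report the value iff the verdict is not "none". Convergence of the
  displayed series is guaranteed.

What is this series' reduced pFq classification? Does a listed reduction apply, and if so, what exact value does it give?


First insight: t_0 = -\frac{1}{2} here, and the parameter 5/4 appears in both the upper and lower lists and cancels.
Adjacent-term ratio: r(k) = 1 * (k-2) (k+\frac{2}{3}) / [(k-\frac{3}{5}) (k+1)] - rational; roots negated = parameters, x = 1, C = -\frac{1}{2}.

Reduced: x = 1, 2F1, upper = {-2, \frac{2}{3}}, lower = {-\frac{3}{5}}, C = -\frac{1}{2}. Verdict: this is Chu-Vandermonde (I2) (terminating 2F1 at x = 1 with n = 2, b = 2/3, c = -\frac{3}{5}). Sum: \frac{19}{27}.


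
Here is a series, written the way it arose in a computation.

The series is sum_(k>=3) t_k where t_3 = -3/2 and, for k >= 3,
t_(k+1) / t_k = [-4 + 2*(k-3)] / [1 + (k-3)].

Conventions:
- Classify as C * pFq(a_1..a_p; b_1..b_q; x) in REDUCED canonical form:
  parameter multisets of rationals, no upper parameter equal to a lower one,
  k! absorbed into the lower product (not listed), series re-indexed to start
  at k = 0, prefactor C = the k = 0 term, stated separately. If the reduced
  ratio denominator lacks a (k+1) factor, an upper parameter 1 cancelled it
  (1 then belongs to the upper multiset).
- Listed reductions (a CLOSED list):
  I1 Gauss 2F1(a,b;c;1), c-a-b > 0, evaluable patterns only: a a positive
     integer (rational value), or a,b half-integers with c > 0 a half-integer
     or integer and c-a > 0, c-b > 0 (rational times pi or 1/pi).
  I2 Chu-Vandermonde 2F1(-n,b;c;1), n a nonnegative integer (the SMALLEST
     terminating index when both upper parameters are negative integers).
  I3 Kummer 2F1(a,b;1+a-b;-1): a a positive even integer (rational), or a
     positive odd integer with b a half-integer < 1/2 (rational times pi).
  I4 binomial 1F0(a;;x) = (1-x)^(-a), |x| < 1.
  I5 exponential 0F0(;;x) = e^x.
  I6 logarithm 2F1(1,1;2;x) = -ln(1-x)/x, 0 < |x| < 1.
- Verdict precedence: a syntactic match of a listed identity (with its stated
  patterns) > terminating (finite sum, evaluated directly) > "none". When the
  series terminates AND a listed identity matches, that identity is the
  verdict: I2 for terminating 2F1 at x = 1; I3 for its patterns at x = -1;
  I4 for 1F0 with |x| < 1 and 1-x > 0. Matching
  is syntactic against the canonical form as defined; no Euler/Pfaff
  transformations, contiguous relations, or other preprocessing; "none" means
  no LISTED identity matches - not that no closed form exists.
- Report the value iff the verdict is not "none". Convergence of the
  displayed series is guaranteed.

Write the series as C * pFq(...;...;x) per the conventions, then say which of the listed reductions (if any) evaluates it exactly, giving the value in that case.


The tell: t_0 being -3/2, the expanded ratio factors over Q; C = -3/2, x = 2, roots give parameters.
Step ratio: r(k) = 2 * (k-2) / [(k+1)] - rational in k, leading ratio 2; with t_0 = -3/2, classification follows.

With C = -3/2: the canonical form is 1F0(-2; -; 2). Verdict: terminating at k = 2: the factor (-2)_k kills every later term; summing the 3 survivors is exact. Value: -3/2.


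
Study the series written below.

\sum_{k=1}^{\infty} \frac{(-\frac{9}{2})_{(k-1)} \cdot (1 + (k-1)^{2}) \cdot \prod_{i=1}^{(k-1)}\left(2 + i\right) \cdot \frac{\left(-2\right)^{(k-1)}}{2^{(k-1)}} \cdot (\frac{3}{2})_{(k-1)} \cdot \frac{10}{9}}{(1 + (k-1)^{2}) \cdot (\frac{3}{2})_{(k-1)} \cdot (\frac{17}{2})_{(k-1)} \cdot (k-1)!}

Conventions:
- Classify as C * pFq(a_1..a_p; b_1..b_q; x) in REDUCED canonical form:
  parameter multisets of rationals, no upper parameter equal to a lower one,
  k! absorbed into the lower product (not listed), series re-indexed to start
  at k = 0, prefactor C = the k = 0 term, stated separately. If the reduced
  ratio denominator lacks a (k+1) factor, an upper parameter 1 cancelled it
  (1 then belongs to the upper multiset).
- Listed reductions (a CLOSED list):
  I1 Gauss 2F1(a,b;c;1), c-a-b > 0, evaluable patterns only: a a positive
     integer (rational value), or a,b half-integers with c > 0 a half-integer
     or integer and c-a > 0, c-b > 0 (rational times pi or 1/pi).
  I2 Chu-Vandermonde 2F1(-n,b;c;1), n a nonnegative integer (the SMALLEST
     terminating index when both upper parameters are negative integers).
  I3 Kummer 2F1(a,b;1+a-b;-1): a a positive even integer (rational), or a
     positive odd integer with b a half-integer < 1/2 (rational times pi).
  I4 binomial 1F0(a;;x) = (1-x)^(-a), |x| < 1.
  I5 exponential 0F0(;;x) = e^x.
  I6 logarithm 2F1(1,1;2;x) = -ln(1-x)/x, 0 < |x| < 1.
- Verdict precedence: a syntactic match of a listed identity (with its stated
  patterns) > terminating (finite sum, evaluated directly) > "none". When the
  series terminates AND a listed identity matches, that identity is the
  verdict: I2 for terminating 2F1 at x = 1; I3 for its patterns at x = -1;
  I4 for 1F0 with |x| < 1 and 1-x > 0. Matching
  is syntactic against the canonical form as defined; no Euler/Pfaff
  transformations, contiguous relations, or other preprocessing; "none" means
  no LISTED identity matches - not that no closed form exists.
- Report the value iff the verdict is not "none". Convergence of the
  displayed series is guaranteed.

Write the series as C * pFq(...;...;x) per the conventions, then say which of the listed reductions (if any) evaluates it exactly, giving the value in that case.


At argument -1: a 2F1 with upper {-\frac{9}{2}, 3}, lower {\frac{17}{2}}, scaled by C = \frac{10}{9}. Verdict: Kummer (I3) fires (x = -1; c = \frac{17}{2} equals 1+a-b for upper {-\frac{9}{2}, 3}: listed pattern). Exact value: \frac{25025}{16384} \cdot \pi.

Key observation: x = -1 and the two k-th powers (prefactor 10/9) combine into one argument.
Term ratio: r(k) = -1 * (k-\frac{9}{2}) (k+3) / [(k+\frac{17}{2}) (k+1)] - rational in k, leading ratio -1; with t_0 = \frac{10}{9}, classification follows.


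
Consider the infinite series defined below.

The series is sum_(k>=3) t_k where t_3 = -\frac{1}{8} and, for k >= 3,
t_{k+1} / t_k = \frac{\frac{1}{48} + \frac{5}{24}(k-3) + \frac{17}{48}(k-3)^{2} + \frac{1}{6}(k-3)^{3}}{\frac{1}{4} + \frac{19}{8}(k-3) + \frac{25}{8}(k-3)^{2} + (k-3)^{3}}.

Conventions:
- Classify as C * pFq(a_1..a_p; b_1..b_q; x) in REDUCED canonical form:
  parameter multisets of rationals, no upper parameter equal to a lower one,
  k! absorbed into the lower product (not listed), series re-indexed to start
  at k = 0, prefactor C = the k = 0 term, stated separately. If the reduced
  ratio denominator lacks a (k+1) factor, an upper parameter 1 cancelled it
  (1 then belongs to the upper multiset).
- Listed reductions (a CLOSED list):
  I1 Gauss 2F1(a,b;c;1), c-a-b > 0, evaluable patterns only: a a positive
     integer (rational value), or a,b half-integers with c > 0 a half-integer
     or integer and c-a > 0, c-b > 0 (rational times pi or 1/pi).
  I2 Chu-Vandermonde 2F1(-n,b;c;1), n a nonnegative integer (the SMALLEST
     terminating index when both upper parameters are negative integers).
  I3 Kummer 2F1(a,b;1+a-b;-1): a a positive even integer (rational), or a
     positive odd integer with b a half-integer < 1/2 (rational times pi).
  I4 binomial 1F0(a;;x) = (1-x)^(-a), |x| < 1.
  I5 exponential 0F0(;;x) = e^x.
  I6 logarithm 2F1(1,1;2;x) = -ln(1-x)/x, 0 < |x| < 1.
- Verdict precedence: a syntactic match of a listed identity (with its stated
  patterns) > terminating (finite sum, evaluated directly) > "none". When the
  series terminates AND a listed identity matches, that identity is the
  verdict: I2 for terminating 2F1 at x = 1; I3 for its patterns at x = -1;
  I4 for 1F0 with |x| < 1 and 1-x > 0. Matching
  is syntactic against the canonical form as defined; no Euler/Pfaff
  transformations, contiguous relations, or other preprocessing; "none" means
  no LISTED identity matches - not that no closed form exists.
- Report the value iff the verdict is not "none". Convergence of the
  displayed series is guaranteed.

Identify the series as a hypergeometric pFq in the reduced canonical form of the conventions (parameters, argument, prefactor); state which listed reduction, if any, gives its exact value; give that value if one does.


Canonical form: C = -\frac{1}{8} times 2F1 with upper {1, 1}, lower {2}, x = \frac{1}{6}. Verdict: the logarithmic series (I6) matches (the logarithm: parameters (1,1;2), x = \frac{1}{6}). Hence: \frac{3}{4} \cdot \ln\left(\frac{5}{6}\right).

Structural cue: from the first term -\frac{1}{8}: factor the ratio over Q (C = -1/8): negated roots = parameters.
Term ratio: r(k) = \frac{1}{6} * (k+1) (k+1) / [(k+2) (k+1)] ; factor over Q: parameters, x = \frac{1}{6}, and C = -\frac{1}{8}.


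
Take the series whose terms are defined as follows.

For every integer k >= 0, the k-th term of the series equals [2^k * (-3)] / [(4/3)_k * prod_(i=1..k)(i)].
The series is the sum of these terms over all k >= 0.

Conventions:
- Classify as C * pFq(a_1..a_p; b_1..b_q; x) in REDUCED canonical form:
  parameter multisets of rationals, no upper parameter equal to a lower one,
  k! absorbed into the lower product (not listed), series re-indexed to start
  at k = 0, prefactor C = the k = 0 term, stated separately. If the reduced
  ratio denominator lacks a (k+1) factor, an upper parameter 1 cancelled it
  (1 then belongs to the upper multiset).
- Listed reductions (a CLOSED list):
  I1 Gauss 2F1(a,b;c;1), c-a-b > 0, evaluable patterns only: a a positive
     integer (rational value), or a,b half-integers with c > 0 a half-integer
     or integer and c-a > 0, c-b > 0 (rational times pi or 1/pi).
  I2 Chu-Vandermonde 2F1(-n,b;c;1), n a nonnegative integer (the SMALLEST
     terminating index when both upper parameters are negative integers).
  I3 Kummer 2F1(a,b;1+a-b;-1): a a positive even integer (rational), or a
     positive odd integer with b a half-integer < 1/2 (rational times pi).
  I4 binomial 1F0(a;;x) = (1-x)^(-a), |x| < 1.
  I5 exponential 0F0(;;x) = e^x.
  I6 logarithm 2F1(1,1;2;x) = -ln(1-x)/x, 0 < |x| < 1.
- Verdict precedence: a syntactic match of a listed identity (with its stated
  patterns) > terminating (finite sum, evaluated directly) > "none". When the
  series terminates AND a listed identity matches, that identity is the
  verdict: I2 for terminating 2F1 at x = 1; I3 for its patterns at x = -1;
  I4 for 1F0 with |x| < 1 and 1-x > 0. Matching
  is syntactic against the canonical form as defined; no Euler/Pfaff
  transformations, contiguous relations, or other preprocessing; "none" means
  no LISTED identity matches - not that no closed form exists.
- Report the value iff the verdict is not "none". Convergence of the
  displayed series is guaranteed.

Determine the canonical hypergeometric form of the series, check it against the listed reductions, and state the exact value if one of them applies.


Structural cue: from the first term -3: the product of the first k integers (C = -3) is k!.
Step ratio: r(k) = 2 * 1 / [(k+4/3) (k+1)] - poly over poly, x = 2 from leading terms; C = -3 at k = 0.

At argument 2: a 0F1 with upper {-}, lower {4/3}, scaled by C = -3. Verdict: none. No listed pattern accepts 0F1(-; 4/3; 2).


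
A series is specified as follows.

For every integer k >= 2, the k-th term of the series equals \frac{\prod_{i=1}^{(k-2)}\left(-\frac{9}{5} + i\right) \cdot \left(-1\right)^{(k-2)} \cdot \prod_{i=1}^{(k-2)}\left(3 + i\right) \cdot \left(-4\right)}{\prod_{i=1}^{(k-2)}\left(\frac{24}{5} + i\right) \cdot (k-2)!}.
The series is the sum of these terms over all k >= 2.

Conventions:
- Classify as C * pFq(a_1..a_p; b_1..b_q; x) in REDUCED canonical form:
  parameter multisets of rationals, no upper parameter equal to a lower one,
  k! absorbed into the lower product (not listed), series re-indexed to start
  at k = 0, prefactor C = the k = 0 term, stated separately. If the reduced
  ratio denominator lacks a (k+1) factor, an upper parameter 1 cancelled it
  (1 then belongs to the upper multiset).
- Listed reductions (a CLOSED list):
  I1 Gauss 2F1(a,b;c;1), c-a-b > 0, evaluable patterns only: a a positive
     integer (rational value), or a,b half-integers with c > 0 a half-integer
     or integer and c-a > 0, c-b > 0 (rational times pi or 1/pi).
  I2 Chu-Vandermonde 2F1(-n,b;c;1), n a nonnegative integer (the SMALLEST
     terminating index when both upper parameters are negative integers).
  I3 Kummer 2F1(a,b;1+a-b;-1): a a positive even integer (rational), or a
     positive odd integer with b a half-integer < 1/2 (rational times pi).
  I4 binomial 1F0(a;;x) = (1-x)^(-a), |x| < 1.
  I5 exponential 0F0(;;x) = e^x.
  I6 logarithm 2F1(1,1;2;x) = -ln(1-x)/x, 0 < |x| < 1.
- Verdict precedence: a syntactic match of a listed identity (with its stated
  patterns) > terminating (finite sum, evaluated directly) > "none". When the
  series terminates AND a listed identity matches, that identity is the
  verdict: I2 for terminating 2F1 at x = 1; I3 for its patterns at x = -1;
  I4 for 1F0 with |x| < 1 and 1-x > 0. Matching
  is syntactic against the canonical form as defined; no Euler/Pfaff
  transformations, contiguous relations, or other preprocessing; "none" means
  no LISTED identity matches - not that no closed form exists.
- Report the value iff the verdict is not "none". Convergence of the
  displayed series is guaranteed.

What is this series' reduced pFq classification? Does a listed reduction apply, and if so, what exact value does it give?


Prefactor -4, argument -1: 2F1 with upper {-\frac{4}{5}, 4} over lower {\frac{29}{5}}. Verdict at x = -1: the Kummer evaluation I3 matches (x = -1; c = \frac{29}{5} equals 1+a-b for upper {-\frac{4}{5}, 4}: listed pattern). Value: -\frac{152}{25}.

Key step: t_0 being -4, the lower running product (C = -4, x = -1) is a rising factorial.
Ratio: r(k) = -1 * (k-\frac{4}{5}) (k+4) / [(k+\frac{29}{5}) (k+1)] - rational in k. x = -1; t_0 = -4; negate the roots.


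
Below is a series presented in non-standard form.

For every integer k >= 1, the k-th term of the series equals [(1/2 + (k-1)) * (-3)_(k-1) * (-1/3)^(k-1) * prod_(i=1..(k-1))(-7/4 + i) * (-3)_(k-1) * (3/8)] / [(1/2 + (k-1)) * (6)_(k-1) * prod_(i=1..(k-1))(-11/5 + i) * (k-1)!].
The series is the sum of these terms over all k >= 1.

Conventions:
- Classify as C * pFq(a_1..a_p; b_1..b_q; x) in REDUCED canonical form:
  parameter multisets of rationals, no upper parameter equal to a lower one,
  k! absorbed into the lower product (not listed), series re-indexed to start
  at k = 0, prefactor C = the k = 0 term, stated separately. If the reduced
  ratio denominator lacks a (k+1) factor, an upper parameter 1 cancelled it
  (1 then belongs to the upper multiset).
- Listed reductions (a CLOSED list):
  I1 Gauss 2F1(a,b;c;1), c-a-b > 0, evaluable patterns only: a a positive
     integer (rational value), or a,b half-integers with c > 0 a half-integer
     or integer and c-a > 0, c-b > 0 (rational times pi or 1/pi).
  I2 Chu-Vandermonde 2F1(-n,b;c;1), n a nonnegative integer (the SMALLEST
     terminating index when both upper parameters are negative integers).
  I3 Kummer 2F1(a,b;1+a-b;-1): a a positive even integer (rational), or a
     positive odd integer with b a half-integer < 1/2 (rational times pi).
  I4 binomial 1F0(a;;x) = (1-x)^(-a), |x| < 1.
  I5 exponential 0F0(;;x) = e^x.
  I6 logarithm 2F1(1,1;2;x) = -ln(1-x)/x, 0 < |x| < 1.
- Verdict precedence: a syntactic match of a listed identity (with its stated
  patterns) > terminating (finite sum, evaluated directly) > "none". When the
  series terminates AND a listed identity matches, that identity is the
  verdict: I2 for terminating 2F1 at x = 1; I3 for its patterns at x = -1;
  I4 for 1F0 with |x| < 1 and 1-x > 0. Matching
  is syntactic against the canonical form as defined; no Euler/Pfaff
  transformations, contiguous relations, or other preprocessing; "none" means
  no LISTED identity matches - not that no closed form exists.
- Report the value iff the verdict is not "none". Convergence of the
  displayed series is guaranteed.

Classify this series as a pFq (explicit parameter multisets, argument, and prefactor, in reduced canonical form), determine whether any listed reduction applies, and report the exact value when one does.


Prefactor 3/8, argument -1/3: 3F2 with upper {-3, -3, -3/4} over lower {-6/5, 6}. Verdict: terminating - no listed pattern fits, but -3 in the upper list cuts the series at k = 3; direct evaluation. Sum: 72007/294912.

Key step: x = (-1/3) and the running product (C = 3/8) telescopes to a rising factorial.
Ratio: r(k) = (-1/3) * (k-3) (k-3) (k-3/4) / [(k-6/5) (k+6) (k+1)] - poly over poly, x = (-1/3) from leading terms; C = 3/8 at k = 0.


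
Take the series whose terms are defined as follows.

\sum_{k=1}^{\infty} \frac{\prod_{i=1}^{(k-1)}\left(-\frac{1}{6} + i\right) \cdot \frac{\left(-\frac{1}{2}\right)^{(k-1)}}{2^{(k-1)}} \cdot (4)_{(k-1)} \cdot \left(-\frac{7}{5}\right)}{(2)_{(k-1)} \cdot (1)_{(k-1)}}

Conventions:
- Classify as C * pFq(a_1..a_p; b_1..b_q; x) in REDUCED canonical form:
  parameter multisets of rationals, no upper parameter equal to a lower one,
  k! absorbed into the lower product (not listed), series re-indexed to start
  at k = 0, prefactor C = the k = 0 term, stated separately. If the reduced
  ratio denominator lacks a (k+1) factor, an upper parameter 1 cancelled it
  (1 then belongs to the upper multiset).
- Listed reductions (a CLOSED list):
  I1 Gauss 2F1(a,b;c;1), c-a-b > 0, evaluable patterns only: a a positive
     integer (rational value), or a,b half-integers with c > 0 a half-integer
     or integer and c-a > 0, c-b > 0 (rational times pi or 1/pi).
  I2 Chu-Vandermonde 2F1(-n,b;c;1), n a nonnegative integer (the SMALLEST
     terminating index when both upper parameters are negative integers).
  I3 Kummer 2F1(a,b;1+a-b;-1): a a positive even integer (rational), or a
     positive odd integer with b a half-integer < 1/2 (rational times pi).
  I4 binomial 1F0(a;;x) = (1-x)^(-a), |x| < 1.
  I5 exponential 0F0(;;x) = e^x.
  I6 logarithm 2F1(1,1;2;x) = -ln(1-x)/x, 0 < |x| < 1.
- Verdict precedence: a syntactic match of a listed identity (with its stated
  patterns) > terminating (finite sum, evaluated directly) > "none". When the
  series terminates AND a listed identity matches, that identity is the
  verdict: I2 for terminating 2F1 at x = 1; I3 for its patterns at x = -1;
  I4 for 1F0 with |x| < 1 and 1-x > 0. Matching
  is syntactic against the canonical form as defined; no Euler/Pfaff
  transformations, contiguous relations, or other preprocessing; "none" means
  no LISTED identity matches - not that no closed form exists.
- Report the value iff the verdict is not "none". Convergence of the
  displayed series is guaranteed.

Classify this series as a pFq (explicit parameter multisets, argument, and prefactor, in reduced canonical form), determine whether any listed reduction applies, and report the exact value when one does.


The series (x = -\frac{1}{4}) is 2F1: upper {\frac{5}{6}, 4}, lower {2}, prefactor -\frac{7}{5}. Verdict: none - at argument -\frac{1}{4} the multisets {\frac{5}{6}, 4} ; {2} match no listed identity.

Key step: from the first term -\frac{7}{5}: (1)_k (C = -7/5) is k! itself.
Term ratio: r(k) = -\frac{1}{4} * (k+\frac{5}{6}) (k+4) / [(k+2) (k+1)] - poly over poly, x = -\frac{1}{4} from leading terms; C = -\frac{7}{5} at k = 0.


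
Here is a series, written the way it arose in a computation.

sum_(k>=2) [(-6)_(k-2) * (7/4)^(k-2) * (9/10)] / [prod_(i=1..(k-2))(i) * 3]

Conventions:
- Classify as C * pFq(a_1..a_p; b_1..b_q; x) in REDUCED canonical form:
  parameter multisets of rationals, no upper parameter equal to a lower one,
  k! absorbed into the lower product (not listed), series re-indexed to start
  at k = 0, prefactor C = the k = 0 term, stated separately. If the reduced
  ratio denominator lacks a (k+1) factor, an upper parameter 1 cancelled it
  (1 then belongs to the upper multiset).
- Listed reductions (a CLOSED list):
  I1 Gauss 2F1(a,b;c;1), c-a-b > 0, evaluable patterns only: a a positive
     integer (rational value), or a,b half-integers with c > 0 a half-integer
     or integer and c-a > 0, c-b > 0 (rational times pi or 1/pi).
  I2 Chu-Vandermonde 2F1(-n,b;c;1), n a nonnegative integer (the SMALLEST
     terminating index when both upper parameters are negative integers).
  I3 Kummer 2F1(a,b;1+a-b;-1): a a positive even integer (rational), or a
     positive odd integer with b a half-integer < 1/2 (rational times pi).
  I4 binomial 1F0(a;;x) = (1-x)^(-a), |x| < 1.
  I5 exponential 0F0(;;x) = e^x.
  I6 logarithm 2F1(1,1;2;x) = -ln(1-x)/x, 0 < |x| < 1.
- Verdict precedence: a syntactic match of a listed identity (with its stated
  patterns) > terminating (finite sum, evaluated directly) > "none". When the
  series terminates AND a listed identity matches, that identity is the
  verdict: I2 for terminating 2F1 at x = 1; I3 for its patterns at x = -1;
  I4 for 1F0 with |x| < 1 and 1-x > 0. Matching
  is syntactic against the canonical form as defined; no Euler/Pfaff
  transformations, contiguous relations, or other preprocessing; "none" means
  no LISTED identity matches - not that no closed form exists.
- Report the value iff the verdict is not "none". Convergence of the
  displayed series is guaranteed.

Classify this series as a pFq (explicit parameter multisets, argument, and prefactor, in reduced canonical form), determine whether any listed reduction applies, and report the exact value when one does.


Canonical form: C = 3/10 times 1F0 with upper {-6}, lower {-}, x = 7/4. Verdict: terminating - the sum ends at index 6 because -6 is a negative integer; exact evaluation follows. Exact value: 2187/40960.

The tell: t_0 being 3/10, the constant factors (prefactor 3/10) combine into one prefactor.
Ratio: r(k) = (7/4) * (k-6) / [(k+1)] - poly over poly, x = (7/4) from leading terms; C = 3/10 at k = 0.


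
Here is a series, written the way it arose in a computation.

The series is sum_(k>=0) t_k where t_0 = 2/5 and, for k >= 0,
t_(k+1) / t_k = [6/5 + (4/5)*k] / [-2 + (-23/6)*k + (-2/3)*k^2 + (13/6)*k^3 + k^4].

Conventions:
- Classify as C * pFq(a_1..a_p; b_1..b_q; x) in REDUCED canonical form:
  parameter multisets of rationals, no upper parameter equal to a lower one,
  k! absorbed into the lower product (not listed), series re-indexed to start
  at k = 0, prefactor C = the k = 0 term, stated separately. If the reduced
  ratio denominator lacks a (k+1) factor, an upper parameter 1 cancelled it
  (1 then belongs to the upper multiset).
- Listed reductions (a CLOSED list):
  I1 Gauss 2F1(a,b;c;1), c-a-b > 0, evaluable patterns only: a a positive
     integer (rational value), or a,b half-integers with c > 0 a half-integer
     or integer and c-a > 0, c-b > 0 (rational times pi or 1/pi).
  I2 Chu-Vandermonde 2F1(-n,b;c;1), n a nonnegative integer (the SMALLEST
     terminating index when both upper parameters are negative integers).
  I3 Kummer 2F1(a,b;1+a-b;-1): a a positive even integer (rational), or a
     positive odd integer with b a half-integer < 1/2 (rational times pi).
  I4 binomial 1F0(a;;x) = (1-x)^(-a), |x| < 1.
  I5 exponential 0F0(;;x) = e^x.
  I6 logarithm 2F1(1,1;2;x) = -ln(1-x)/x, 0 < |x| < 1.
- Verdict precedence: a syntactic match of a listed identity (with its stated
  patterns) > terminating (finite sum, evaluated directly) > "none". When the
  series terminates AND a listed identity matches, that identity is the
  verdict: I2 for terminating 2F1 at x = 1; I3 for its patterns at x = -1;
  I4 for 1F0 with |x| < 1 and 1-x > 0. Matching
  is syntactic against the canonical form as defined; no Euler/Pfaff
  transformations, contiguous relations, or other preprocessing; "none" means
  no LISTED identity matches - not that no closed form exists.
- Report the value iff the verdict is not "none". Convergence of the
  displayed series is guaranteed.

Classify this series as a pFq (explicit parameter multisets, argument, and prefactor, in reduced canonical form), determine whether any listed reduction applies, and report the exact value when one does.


With C = 2/5: the canonical form is 0F2(-; -4/3, 1; 4/5). Verdict: none here - no I1-I6 shape fits x = 4/5 with lower {-4/3, 1}.

The tell: t_0 being 2/5, factor the ratio over Q (prefactor 2/5): negated roots = parameters.
Ratio: r(k) = (4/5) * 1 / [(k-4/3) (k+1) (k+1)] - poly over poly, x = (4/5) from leading terms; C = 2/5 at k = 0.
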